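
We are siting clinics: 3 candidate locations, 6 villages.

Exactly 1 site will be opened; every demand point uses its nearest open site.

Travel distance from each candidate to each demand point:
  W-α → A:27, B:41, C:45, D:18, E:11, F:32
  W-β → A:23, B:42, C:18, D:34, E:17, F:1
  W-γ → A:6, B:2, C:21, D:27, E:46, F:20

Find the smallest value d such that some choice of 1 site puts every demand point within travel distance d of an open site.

Open {W-β}.
  Farthest demand point is B at travel distance 42 (to W-β); all others are ≤ 42.
With {W-α} the worst case is 45.
With {W-γ} the worst case is 46.
No size-1 selection achieves below 42.

42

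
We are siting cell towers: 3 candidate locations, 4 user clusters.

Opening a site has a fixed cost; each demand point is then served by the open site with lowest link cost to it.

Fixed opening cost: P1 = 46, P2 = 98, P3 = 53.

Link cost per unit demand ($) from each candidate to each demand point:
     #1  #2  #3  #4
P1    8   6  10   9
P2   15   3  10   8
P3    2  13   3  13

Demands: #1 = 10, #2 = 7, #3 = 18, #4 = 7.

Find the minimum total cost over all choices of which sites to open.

278

Open {P1, P3}: assign each demand point to its cheapest open site.
  #1→P3 10×2=20, #2→P1 7×6=42, #3→P3 18×3=54, #4→P1 7×9=63
  link cost 179, fixed 99 → total 278.
Compare {P2, P3}: link cost 151 + fixed 151 = 302.
Compare {P3}: link cost 256 + fixed 53 = 309.
Compare {P1, P2, P3}: link cost 151 + fixed 197 = 348.
All other subsets cost ≥ 302. Minimum total cost: 278.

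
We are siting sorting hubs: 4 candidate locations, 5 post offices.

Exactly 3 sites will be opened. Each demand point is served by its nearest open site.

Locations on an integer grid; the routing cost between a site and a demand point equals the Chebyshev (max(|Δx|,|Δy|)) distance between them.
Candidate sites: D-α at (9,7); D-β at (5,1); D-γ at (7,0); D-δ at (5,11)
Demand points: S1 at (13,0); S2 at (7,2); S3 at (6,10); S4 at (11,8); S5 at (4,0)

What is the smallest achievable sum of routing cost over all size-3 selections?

13

Open {D-α, D-β, D-δ}.
  S1→D-α 7, S2→D-β 2, S3→D-δ 1, S4→D-α 2, S5→D-β 1  ⇒ total 13.
Compare {D-α, D-β, D-γ}: total 14.
Compare {D-α, D-γ, D-δ}: total 14.
No size-3 selection does better; minimum is 13.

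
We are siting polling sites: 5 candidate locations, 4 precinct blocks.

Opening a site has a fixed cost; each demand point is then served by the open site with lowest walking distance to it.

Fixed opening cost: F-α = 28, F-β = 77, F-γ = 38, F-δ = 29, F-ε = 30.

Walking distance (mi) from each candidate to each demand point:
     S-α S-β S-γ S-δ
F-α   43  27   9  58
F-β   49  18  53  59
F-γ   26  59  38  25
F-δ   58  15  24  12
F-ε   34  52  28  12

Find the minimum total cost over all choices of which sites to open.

Open {F-α, F-δ}: assign each demand point to its cheapest open site.
  S-α→F-α 43, S-β→F-δ 15, S-γ→F-α 9, S-δ→F-δ 12
  walking distance 79, fixed 57 → total 136.
Compare {F-δ}: walking distance 109 + fixed 29 = 138.
Compare {F-α, F-ε}: walking distance 82 + fixed 58 = 140.
Compare {F-γ, F-δ}: walking distance 77 + fixed 67 = 144.
All other subsets cost ≥ 138. Minimum total cost: 136.

136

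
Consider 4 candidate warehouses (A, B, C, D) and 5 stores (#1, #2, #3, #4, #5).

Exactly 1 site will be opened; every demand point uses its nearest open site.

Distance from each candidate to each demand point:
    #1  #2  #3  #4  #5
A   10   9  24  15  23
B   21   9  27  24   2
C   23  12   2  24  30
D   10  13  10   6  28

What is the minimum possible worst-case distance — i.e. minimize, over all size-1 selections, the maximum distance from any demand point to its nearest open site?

24

Open {A}.
  Farthest demand point is #3 at distance 24 (to A); all others are ≤ 24.
With {B} the worst case is 27.
With {D} the worst case is 28.
No size-1 selection achieves below 24.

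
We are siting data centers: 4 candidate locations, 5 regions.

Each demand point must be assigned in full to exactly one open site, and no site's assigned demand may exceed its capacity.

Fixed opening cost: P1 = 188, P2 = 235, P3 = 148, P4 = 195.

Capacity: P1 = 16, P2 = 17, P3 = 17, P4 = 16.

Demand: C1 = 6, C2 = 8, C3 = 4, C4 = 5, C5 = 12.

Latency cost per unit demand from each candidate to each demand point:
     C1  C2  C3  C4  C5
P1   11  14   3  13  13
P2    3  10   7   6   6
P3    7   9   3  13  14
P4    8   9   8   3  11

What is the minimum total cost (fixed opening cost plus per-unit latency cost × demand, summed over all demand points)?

791

Open {P2, P3, P4}; cheapest assignment that respects the capacities:
  P2 (cap 17, load 12): C5 — cost 12×6 = 72
  P3 (cap 17, load 10): C1, C3 — cost 6×7 + 4×3 = 54
  P4 (cap 16, load 13): C2, C4 — cost 8×9 + 5×3 = 87
  Shipping 213, fixed 578 → total 791.
  Any other capacity-feasible assignment to {P2, P3, P4} ships for at least 213.
Compare {P1, P2, P3}: its best feasible assignment gives total 799.
Compare {P1, P3, P4}: its best feasible assignment gives total 828.
Every other set of open sites that can feasibly serve all demand totals ≥ 799 even under its best assignment. Minimum: 791.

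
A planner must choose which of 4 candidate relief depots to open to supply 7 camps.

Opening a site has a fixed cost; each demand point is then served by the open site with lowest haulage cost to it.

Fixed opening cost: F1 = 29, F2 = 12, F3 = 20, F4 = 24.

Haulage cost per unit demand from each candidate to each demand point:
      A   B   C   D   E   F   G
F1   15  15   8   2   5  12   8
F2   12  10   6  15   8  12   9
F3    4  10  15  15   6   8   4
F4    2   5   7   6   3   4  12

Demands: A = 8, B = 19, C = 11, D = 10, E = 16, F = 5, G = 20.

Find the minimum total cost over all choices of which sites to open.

429

Open {F1, F3, F4}: assign each demand point to its cheapest open site.
  A→F4 8×2=16, B→F4 19×5=95, C→F4 11×7=77, D→F1 10×2=20, E→F4 16×3=48, F→F4 5×4=20, G→F3 20×4=80
  haulage cost 356, fixed 73 → total 429.
Compare {F1, F2, F3, F4}: haulage cost 345 + fixed 85 = 430.
Compare {F3, F4}: haulage cost 396 + fixed 44 = 440.
Compare {F2, F3, F4}: haulage cost 385 + fixed 56 = 441.
All other subsets cost ≥ 430. Minimum total cost: 429.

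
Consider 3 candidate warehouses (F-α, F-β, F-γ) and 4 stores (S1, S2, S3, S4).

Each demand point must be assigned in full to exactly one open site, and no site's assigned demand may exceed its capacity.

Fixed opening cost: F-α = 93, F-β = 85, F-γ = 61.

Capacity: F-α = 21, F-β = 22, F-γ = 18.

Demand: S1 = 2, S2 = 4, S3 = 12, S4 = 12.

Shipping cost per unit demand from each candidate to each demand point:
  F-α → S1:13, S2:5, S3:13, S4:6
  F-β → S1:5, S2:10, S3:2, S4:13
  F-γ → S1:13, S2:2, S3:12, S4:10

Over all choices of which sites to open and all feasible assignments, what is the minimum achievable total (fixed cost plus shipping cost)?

304

Open {F-α, F-β}; cheapest assignment that respects the capacities:
  F-α (cap 21, load 16): S2, S4 — cost 4×5 + 12×6 = 92
  F-β (cap 22, load 14): S1, S3 — cost 2×5 + 12×2 = 34
  Shipping 126, fixed 178 → total 304.
  Any other capacity-feasible assignment to {F-α, F-β} ships for at least 126.
Compare {F-β, F-γ}: its best feasible assignment gives total 308.
Compare {F-α, F-β, F-γ}: its best feasible assignment gives total 353.
Every other set of open sites that can feasibly serve all demand totals ≥ 308 even under its best assignment. Minimum: 304.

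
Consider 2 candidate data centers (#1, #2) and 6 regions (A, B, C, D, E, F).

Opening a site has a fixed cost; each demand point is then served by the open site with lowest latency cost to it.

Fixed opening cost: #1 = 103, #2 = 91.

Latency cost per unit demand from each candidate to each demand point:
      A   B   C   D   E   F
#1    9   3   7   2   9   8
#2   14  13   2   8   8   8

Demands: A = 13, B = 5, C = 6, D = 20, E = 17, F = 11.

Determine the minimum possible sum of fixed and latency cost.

Open {#1}: assign each demand point to its cheapest open site.
  A→#1 13×9=117, B→#1 5×3=15, C→#1 6×7=42, D→#1 20×2=40, E→#1 17×9=153, F→#1 11×8=88
  latency cost 455, fixed 103 → total 558.
Compare {#1, #2}: latency cost 408 + fixed 194 = 602.
Compare {#2}: latency cost 643 + fixed 91 = 734.

558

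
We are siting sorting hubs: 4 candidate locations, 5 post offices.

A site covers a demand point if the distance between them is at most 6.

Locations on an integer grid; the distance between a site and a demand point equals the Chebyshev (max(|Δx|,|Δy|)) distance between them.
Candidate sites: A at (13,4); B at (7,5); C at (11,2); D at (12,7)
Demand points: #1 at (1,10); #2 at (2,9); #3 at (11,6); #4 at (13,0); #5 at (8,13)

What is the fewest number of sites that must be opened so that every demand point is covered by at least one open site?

Coverage sets (demand points within 6 of each site):
  A: {#3, #4}
  B: {#1, #2, #3, #4}
  C: {#3, #4}
  D: {#3, #5}
No single site covers all 5 demand points.
But {B, D} covers everything, so the minimum is 2.

2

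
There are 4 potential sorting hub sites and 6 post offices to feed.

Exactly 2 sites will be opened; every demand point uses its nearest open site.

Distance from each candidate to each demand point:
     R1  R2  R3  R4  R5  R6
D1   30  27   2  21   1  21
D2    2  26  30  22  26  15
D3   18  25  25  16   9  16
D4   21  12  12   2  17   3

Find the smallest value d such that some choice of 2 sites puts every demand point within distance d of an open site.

Open {D2, D4}.
  Farthest demand point is R5 at distance 17 (to D4); all others are ≤ 17.
With {D3, D4} the worst case is 18.
With {D1, D4} the worst case is 21.
No size-2 selection achieves below 17.

17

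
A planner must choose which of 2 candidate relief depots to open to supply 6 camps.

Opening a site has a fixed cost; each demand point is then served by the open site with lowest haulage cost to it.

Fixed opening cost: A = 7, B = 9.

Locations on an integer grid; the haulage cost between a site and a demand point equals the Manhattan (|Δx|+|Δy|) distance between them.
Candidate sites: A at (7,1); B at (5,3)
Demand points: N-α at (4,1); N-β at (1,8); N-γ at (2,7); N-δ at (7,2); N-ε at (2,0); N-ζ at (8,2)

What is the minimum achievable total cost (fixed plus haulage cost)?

Open {B}: assign each demand point to its cheapest open site.
  N-α→B 3, N-β→B 9, N-γ→B 7, N-δ→B 3, N-ε→B 6, N-ζ→B 4
  haulage cost 32, fixed 9 → total 41.
Compare {A}: haulage cost 36 + fixed 7 = 43.
Compare {A, B}: haulage cost 28 + fixed 16 = 44.

41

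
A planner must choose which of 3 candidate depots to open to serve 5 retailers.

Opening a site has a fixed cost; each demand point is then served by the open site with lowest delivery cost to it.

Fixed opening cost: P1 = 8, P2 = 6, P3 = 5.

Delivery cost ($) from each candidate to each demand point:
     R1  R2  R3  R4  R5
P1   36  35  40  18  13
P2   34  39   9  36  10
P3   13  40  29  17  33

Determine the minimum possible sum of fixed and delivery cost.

99

Open {P2, P3}: assign each demand point to its cheapest open site.
  R1→P3 13, R2→P2 39, R3→P2 9, R4→P3 17, R5→P2 10
  delivery cost 88, fixed 11 → total 99.
Compare {P1, P2, P3}: delivery cost 84 + fixed 19 = 103.
Compare {P1, P2}: delivery cost 106 + fixed 14 = 120.
Compare {P1, P3}: delivery cost 107 + fixed 13 = 120.
All other subsets cost ≥ 103. Minimum total cost: 99.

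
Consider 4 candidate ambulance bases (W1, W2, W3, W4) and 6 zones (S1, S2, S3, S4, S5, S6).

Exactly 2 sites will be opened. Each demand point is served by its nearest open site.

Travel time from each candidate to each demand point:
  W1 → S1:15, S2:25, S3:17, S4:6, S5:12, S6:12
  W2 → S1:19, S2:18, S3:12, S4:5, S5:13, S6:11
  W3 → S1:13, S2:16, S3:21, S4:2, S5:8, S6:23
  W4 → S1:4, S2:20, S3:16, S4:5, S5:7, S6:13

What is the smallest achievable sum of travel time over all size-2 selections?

57

Open {W2, W4}.
  S1→W4 4, S2→W2 18, S3→W2 12, S4→W2 5, S5→W4 7, S6→W2 11  ⇒ total 57.
Compare {W3, W4}: total 58.
Compare {W2, W3}: total 62.
No size-2 selection does better; minimum is 57.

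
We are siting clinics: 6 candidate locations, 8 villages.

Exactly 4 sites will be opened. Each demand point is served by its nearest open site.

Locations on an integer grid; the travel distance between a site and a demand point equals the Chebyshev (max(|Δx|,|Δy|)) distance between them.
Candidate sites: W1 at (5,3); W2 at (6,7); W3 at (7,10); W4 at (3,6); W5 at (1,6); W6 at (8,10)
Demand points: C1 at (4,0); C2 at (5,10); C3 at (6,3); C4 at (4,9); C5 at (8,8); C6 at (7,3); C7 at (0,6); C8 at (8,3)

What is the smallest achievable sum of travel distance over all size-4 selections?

16

Open {W1, W2, W3, W5}.
  C1→W1 3, C2→W3 2, C3→W1 1, C4→W2 2, C5→W2 2, C6→W1 2, C7→W5 1, C8→W1 3  ⇒ total 16.
Compare {W1, W2, W4, W5}: total 17.
Compare {W1, W2, W5, W6}: total 17.
No size-4 selection does better; minimum is 16.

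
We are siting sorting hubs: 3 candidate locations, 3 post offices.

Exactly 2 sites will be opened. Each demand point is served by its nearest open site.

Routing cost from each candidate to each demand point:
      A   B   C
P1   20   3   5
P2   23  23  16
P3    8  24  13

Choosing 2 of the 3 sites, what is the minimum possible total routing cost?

16

Open {P1, P3}.
  A→P3 8, B→P1 3, C→P1 5  ⇒ total 16.
Compare {P1, P2}: total 28.
Compare {P2, P3}: total 44.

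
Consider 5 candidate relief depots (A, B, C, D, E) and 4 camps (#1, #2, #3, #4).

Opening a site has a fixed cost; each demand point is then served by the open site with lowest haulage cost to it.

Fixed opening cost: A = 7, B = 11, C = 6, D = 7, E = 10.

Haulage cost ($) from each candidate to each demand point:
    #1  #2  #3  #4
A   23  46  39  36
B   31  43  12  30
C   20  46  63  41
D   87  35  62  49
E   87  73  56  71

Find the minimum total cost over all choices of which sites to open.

121

Open {B, C, D}: assign each demand point to its cheapest open site.
  #1→C 20, #2→D 35, #3→B 12, #4→B 30
  haulage cost 97, fixed 24 → total 121.
Compare {B, C}: haulage cost 105 + fixed 17 = 122.
Compare {A, B, D}: haulage cost 100 + fixed 25 = 125.
Compare {A, B}: haulage cost 108 + fixed 18 = 126.
All other subsets cost ≥ 122. Minimum total cost: 121.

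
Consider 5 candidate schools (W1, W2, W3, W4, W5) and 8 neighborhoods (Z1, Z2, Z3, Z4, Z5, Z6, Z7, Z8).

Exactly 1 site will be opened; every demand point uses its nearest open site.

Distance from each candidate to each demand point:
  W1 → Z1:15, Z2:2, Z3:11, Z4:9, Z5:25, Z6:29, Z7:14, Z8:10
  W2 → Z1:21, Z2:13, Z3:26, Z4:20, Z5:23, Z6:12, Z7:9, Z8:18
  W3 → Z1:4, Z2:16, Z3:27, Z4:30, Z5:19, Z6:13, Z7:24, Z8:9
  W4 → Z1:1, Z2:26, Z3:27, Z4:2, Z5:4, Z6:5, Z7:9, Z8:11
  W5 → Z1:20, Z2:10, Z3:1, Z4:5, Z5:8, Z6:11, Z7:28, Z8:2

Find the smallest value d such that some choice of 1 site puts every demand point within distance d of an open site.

Open {W2}.
  Farthest demand point is Z3 at distance 26 (to W2); all others are ≤ 26.
With {W4} the worst case is 27.
With {W5} the worst case is 28.
No size-1 selection achieves below 26.

26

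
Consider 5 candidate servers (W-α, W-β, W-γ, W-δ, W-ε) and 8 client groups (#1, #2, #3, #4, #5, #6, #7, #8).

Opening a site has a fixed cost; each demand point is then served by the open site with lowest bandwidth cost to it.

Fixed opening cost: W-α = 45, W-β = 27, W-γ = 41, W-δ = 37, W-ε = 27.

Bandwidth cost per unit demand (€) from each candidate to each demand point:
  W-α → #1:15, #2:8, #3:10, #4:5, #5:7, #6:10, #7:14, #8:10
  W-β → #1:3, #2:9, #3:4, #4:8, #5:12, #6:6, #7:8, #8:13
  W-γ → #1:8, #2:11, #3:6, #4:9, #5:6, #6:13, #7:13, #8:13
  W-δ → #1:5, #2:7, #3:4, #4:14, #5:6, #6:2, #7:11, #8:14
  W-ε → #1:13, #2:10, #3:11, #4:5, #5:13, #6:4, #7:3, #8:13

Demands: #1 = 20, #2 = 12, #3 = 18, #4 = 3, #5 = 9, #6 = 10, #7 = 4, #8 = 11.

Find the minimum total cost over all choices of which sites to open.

551

Open {W-β, W-δ, W-ε}: assign each demand point to its cheapest open site.
  #1→W-β 20×3=60, #2→W-δ 12×7=84, #3→W-β 18×4=72, #4→W-ε 3×5=15, #5→W-δ 9×6=54, #6→W-δ 10×2=20, #7→W-ε 4×3=12, #8→W-β 11×13=143
  bandwidth cost 460, fixed 91 → total 551.
Compare {W-β, W-δ}: bandwidth cost 489 + fixed 64 = 553.
Compare {W-α, W-β, W-δ}: bandwidth cost 447 + fixed 109 = 556.
Compare {W-α, W-β, W-δ, W-ε}: bandwidth cost 427 + fixed 136 = 563.
All other subsets cost ≥ 553. Minimum total cost: 551.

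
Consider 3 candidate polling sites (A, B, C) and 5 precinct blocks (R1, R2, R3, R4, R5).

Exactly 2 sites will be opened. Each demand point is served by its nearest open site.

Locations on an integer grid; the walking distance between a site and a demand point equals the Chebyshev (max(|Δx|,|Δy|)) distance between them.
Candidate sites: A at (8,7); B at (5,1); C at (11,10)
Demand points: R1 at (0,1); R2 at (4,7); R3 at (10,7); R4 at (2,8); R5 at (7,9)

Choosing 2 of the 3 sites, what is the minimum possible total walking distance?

19

Open {A, B}.
  R1→B 5, R2→A 4, R3→A 2, R4→A 6, R5→A 2  ⇒ total 19.
Compare {A, C}: total 22.
Compare {B, C}: total 25.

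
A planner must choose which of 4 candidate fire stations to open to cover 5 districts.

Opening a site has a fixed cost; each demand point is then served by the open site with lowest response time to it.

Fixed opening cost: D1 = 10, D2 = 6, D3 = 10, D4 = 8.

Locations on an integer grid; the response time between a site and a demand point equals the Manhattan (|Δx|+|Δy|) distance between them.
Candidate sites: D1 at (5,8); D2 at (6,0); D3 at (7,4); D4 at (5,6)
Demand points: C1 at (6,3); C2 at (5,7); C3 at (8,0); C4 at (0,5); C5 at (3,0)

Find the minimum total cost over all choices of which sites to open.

Open {D2, D4}: assign each demand point to its cheapest open site.
  C1→D2 3, C2→D4 1, C3→D2 2, C4→D4 6, C5→D2 3
  response time 15, fixed 14 → total 29.
Compare {D2}: response time 27 + fixed 6 = 33.
Compare {D1, D2}: response time 17 + fixed 16 = 33.
Compare {D4}: response time 28 + fixed 8 = 36.
All other subsets cost ≥ 33. Minimum total cost: 29.

29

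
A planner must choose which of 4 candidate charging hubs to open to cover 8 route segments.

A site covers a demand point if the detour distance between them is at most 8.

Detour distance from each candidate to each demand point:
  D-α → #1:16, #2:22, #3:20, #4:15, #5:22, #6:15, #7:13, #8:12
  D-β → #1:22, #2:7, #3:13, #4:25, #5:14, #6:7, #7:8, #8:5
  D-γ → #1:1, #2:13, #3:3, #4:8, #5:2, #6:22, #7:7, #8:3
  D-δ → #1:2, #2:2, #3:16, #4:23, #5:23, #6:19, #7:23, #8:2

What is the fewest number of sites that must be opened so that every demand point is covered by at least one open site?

Coverage sets (demand points within 8 of each site):
  D-α: {}
  D-β: {#2, #6, #7, #8}
  D-γ: {#1, #3, #4, #5, #7, #8}
  D-δ: {#1, #2, #8}
No single site covers all 8 demand points.
But {D-β, D-γ} covers everything, so the minimum is 2.

2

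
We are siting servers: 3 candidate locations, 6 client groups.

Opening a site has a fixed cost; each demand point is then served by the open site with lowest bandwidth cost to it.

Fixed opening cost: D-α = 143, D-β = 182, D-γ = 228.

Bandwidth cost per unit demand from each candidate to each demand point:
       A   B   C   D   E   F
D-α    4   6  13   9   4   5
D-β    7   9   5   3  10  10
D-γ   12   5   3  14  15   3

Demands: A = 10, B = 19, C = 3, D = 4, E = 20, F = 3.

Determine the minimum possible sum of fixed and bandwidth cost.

467

Open {D-α}: assign each demand point to its cheapest open site.
  A→D-α 10×4=40, B→D-α 19×6=114, C→D-α 3×13=39, D→D-α 4×9=36, E→D-α 20×4=80, F→D-α 3×5=15
  bandwidth cost 324, fixed 143 → total 467.
Compare {D-α, D-β}: bandwidth cost 276 + fixed 325 = 601.
Compare {D-α, D-γ}: bandwidth cost 269 + fixed 371 = 640.
Compare {D-β}: bandwidth cost 498 + fixed 182 = 680.
All other subsets cost ≥ 601. Minimum total cost: 467.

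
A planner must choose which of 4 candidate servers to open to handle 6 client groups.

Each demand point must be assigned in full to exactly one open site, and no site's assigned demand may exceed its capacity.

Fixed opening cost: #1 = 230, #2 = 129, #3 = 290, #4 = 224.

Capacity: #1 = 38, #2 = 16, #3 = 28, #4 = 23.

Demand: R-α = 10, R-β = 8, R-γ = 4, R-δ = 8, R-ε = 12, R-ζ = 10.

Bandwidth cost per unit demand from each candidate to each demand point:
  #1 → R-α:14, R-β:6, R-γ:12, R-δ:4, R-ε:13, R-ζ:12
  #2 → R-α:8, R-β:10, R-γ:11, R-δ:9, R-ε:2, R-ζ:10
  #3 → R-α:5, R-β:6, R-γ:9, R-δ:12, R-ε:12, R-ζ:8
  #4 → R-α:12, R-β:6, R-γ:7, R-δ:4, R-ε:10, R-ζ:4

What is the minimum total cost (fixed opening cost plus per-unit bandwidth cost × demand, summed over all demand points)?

Open {#1, #2}; cheapest assignment that respects the capacities:
  #1 (cap 38, load 36): R-α, R-β, R-δ, R-ζ — cost 10×14 + 8×6 + 8×4 + 10×12 = 340
  #2 (cap 16, load 16): R-γ, R-ε — cost 4×11 + 12×2 = 68
  Shipping 408, fixed 359 → total 767.
  Any other capacity-feasible assignment to {#1, #2} ships for at least 408.
Compare {#2, #3, #4}: its best feasible assignment gives total 865.
Compare {#1, #4}: its best feasible assignment gives total 882.
Every other set of open sites that can feasibly serve all demand totals ≥ 865 even under its best assignment. Minimum: 767.

767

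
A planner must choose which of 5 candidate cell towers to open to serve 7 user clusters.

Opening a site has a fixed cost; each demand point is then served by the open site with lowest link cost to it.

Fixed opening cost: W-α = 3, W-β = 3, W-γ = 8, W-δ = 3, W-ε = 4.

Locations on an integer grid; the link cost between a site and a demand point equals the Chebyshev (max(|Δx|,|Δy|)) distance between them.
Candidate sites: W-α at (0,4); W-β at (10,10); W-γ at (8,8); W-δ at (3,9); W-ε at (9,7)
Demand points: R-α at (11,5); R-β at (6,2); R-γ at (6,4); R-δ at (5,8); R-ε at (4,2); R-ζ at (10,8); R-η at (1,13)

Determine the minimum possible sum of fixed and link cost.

29

Open {W-δ, W-ε}: assign each demand point to its cheapest open site.
  R-α→W-ε 2, R-β→W-ε 5, R-γ→W-ε 3, R-δ→W-δ 2, R-ε→W-ε 5, R-ζ→W-ε 1, R-η→W-δ 4
  link cost 22, fixed 7 → total 29.
Compare {W-α, W-δ, W-ε}: link cost 21 + fixed 10 = 31.
Compare {W-ε}: link cost 28 + fixed 4 = 32.
Compare {W-β, W-δ, W-ε}: link cost 22 + fixed 10 = 32.
All other subsets cost ≥ 31. Minimum total cost: 29.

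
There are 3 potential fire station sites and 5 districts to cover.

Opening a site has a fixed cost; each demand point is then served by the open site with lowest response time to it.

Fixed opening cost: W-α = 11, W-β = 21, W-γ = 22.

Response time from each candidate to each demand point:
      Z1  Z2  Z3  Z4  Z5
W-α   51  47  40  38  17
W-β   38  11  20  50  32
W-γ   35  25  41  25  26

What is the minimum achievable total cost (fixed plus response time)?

156

Open {W-α, W-β}: assign each demand point to its cheapest open site.
  Z1→W-β 38, Z2→W-β 11, Z3→W-β 20, Z4→W-α 38, Z5→W-α 17
  response time 124, fixed 32 → total 156.
Compare {W-β, W-γ}: response time 117 + fixed 43 = 160.
Compare {W-α, W-β, W-γ}: response time 108 + fixed 54 = 162.
Compare {W-β}: response time 151 + fixed 21 = 172.
All other subsets cost ≥ 160. Minimum total cost: 156.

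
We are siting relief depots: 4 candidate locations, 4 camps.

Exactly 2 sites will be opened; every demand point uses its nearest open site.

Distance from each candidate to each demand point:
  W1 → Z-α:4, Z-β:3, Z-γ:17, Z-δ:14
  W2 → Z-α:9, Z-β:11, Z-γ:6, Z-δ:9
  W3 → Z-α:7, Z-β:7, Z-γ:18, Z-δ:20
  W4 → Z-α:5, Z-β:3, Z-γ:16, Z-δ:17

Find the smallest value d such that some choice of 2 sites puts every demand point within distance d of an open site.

9

Open {W1, W2}.
  Farthest demand point is Z-δ at distance 9 (to W2); all others are ≤ 9.
With {W2, W3} the worst case is 9.
With {W2, W4} the worst case is 9.
No size-2 selection achieves below 9.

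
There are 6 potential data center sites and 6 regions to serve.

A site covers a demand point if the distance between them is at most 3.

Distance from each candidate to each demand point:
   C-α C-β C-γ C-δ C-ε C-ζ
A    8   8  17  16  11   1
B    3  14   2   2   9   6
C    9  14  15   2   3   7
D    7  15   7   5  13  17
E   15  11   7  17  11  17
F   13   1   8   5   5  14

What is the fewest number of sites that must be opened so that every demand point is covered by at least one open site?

4

Coverage sets (demand points within 3 of each site):
  A: {C-ζ}
  B: {C-α, C-γ, C-δ}
  C: {C-δ, C-ε}
  D: {}
  E: {}
  F: {C-β}
No 3 sites suffice: every size-3 union leaves at least one demand point uncovered.
But {A, B, C, F} covers everything, so the minimum is 4.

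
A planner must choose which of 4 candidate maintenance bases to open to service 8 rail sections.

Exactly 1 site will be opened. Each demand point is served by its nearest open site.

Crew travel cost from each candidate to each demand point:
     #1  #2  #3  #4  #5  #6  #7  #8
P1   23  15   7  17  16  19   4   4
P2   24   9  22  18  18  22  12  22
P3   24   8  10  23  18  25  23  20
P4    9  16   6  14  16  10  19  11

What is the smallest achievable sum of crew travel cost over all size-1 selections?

101

Open {P4}.
  #1→P4 9, #2→P4 16, #3→P4 6, #4→P4 14, #5→P4 16, #6→P4 10, #7→P4 19, #8→P4 11  ⇒ total 101.
Compare {P1}: total 105.
Compare {P2}: total 147.
No size-1 selection does better; minimum is 101.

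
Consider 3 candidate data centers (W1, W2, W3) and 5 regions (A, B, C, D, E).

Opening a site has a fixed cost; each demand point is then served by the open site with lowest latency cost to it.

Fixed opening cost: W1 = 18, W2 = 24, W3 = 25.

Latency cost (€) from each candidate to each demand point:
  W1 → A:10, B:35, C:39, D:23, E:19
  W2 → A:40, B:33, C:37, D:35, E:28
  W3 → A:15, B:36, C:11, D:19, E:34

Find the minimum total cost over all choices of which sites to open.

137

Open {W1, W3}: assign each demand point to its cheapest open site.
  A→W1 10, B→W1 35, C→W3 11, D→W3 19, E→W1 19
  latency cost 94, fixed 43 → total 137.
Compare {W3}: latency cost 115 + fixed 25 = 140.
Compare {W1}: latency cost 126 + fixed 18 = 144.
Compare {W2, W3}: latency cost 106 + fixed 49 = 155.
All other subsets cost ≥ 140. Minimum total cost: 137.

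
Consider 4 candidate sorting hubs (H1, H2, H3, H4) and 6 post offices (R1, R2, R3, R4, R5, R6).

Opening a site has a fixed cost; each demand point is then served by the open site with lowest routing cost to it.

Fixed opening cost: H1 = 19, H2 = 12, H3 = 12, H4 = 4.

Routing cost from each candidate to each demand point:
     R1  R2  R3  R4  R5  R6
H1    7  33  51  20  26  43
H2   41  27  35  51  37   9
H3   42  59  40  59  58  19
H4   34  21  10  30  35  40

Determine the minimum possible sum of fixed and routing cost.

Open {H1, H2, H4}: assign each demand point to its cheapest open site.
  R1→H1 7, R2→H4 21, R3→H4 10, R4→H1 20, R5→H1 26, R6→H2 9
  routing cost 93, fixed 35 → total 128.
Compare {H1, H3, H4}: routing cost 103 + fixed 35 = 138.
Compare {H1, H2, H3, H4}: routing cost 93 + fixed 47 = 140.
Compare {H1, H4}: routing cost 124 + fixed 23 = 147.
All other subsets cost ≥ 138. Minimum total cost: 128.

128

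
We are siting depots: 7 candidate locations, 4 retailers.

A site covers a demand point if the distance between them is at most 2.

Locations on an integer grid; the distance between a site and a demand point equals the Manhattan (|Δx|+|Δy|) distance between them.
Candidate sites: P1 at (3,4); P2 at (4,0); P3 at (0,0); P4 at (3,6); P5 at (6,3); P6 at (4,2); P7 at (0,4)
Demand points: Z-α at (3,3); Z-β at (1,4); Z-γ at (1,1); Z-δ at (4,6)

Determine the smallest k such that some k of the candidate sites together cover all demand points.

Coverage sets (demand points within 2 of each site):
  P1: {Z-α, Z-β}
  P2: {}
  P3: {Z-γ}
  P4: {Z-δ}
  P5: {}
  P6: {Z-α}
  P7: {Z-β}
No 2 sites suffice: every size-2 union leaves at least one demand point uncovered.
But {P1, P3, P4} covers everything, so the minimum is 3.

3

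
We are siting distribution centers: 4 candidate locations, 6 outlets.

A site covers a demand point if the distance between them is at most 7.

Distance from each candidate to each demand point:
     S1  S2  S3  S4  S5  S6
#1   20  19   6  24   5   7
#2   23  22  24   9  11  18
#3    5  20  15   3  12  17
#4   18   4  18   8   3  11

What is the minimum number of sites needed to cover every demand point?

3

Coverage sets (demand points within 7 of each site):
  #1: {S3, S5, S6}
  #2: {}
  #3: {S1, S4}
  #4: {S2, S5}
No 2 sites suffice: every size-2 union leaves at least one demand point uncovered.
But {#1, #3, #4} covers everything, so the minimum is 3.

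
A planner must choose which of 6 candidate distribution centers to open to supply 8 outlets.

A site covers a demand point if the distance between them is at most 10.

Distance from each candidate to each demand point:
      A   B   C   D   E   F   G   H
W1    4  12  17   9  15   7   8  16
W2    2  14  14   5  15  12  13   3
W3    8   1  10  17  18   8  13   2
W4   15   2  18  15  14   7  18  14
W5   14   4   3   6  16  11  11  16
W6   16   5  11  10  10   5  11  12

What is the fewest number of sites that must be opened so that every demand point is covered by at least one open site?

3

Coverage sets (demand points within 10 of each site):
  W1: {A, D, F, G}
  W2: {A, D, H}
  W3: {A, B, C, F, H}
  W4: {B, F}
  W5: {B, C, D}
  W6: {B, D, E, F}
No 2 sites suffice: every size-2 union leaves at least one demand point uncovered.
But {W1, W3, W6} covers everything, so the minimum is 3.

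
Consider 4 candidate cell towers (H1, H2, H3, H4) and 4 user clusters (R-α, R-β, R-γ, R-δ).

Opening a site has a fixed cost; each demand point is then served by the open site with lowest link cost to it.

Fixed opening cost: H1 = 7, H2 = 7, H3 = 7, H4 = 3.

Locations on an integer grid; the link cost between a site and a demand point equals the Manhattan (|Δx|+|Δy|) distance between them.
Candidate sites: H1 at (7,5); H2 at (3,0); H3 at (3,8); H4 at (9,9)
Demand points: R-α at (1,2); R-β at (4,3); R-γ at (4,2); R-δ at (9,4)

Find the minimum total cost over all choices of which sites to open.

26

Open {H2, H4}: assign each demand point to its cheapest open site.
  R-α→H2 4, R-β→H2 4, R-γ→H2 3, R-δ→H4 5
  link cost 16, fixed 10 → total 26.
Compare {H2}: link cost 21 + fixed 7 = 28.
Compare {H1, H2}: link cost 14 + fixed 14 = 28.
Compare {H1}: link cost 23 + fixed 7 = 30.
All other subsets cost ≥ 28. Minimum total cost: 26.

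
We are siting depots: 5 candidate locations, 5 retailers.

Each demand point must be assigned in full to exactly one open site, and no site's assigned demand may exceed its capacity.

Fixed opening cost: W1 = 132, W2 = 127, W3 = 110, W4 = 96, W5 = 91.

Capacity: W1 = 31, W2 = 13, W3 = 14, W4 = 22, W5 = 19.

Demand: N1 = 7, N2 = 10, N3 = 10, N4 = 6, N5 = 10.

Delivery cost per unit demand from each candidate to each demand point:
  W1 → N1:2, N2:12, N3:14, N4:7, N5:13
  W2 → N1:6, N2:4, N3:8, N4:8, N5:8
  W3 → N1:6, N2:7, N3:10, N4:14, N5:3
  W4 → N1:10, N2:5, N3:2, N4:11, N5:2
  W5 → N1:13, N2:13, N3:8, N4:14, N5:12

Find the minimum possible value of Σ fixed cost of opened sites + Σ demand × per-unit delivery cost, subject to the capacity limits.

Open {W1, W4}; cheapest assignment that respects the capacities:
  W1 (cap 31, load 23): N1, N2, N4 — cost 7×2 + 10×12 + 6×7 = 176
  W4 (cap 22, load 20): N3, N5 — cost 10×2 + 10×2 = 40
  Shipping 216, fixed 228 → total 444.
  Any other capacity-feasible assignment to {W1, W4} ships for at least 216.
Compare {W1, W2, W4}: its best feasible assignment gives total 491.
Compare {W1, W3, W4}: its best feasible assignment gives total 494.
Every other set of open sites that can feasibly serve all demand totals ≥ 491 even under its best assignment. Minimum: 444.

444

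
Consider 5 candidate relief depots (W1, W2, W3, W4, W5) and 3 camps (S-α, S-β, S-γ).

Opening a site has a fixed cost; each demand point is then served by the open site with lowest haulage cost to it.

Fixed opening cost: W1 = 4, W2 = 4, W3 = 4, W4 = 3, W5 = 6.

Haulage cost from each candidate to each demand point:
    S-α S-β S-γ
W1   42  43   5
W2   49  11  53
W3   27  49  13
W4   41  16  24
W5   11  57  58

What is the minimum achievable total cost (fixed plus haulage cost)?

41

Open {W1, W2, W5}: assign each demand point to its cheapest open site.
  S-α→W5 11, S-β→W2 11, S-γ→W1 5
  haulage cost 27, fixed 14 → total 41.
Compare {W1, W2, W4, W5}: haulage cost 27 + fixed 17 = 44.
Compare {W1, W4, W5}: haulage cost 32 + fixed 13 = 45.
Compare {W1, W2, W3, W5}: haulage cost 27 + fixed 18 = 45.
All other subsets cost ≥ 44. Minimum total cost: 41.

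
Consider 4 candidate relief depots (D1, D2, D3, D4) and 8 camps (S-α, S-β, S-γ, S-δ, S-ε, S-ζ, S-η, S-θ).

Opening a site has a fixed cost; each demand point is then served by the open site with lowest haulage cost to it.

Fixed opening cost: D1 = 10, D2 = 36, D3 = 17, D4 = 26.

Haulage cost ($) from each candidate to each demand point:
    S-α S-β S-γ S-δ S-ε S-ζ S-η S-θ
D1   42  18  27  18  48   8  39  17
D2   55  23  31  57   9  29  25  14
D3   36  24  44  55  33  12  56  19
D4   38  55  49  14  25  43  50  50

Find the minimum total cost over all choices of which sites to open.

Open {D1, D2}: assign each demand point to its cheapest open site.
  S-α→D1 42, S-β→D1 18, S-γ→D1 27, S-δ→D1 18, S-ε→D2 9, S-ζ→D1 8, S-η→D2 25, S-θ→D2 14
  haulage cost 161, fixed 46 → total 207.
Compare {D1, D2, D3}: haulage cost 155 + fixed 63 = 218.
Compare {D1, D4}: haulage cost 186 + fixed 36 = 222.
Compare {D1, D3}: haulage cost 196 + fixed 27 = 223.
All other subsets cost ≥ 218. Minimum total cost: 207.

207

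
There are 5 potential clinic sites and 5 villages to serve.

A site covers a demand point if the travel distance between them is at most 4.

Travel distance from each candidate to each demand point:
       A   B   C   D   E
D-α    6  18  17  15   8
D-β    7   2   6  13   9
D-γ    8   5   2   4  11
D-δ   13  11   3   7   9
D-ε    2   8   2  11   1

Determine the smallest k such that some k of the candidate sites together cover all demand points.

3

Coverage sets (demand points within 4 of each site):
  D-α: {}
  D-β: {B}
  D-γ: {C, D}
  D-δ: {C}
  D-ε: {A, C, E}
No 2 sites suffice: every size-2 union leaves at least one demand point uncovered.
But {D-β, D-γ, D-ε} covers everything, so the minimum is 3.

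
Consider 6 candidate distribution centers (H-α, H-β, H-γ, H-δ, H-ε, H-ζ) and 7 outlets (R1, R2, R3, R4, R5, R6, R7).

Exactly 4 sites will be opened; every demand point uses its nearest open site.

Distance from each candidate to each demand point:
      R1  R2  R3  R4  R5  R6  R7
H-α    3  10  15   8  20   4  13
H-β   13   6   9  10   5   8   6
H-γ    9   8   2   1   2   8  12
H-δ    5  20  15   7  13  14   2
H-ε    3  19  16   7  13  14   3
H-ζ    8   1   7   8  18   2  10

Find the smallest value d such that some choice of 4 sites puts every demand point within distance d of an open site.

Open {H-α, H-γ, H-δ, H-ζ}.
  Farthest demand point is R1 at distance 3 (to H-α); all others are ≤ 3.
With {H-α, H-γ, H-ε, H-ζ} the worst case is 3.
With {H-β, H-γ, H-ε, H-ζ} the worst case is 3.
No size-4 selection achieves below 3.

3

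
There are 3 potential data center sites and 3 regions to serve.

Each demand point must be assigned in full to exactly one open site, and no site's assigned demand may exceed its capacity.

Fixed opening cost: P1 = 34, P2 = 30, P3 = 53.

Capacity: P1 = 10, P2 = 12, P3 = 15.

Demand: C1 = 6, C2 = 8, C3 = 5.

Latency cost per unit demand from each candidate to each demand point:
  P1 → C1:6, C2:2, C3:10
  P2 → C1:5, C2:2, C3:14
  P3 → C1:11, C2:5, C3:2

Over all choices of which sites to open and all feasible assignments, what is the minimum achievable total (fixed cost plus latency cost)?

163

Open {P2, P3}; cheapest assignment that respects the capacities:
  P2 (cap 12, load 6): C1 — cost 6×5 = 30
  P3 (cap 15, load 13): C2, C3 — cost 8×5 + 5×2 = 50
  Shipping 80, fixed 83 → total 163.
  Any other capacity-feasible assignment to {P2, P3} ships for at least 80.
Compare {P1, P3}: its best feasible assignment gives total 173.
Compare {P1, P2, P3}: its best feasible assignment gives total 173.
Every other set of open sites that can feasibly serve all demand totals ≥ 173 even under its best assignment. Minimum: 163.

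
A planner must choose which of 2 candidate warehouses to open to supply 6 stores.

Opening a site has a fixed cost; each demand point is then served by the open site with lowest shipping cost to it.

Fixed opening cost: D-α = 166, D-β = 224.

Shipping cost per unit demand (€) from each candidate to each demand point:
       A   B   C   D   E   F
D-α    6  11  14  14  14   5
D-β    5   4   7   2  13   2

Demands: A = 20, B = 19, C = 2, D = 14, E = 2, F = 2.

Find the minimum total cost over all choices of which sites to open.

Open {D-β}: assign each demand point to its cheapest open site.
  A→D-β 20×5=100, B→D-β 19×4=76, C→D-β 2×7=14, D→D-β 14×2=28, E→D-β 2×13=26, F→D-β 2×2=4
  shipping cost 248, fixed 224 → total 472.
Compare {D-α, D-β}: shipping cost 248 + fixed 390 = 638.
Compare {D-α}: shipping cost 591 + fixed 166 = 757.

472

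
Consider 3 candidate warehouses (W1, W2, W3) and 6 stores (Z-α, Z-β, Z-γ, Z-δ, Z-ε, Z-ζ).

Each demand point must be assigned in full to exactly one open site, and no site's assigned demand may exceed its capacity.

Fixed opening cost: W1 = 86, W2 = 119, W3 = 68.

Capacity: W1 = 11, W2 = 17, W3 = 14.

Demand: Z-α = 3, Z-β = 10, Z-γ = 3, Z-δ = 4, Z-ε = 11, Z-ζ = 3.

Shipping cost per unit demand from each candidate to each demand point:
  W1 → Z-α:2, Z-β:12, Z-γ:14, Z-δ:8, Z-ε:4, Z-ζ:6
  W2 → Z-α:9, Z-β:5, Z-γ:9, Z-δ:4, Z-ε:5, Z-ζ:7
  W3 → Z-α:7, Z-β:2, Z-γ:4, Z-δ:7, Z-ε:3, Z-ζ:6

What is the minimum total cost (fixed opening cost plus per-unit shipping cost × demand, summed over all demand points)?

Open {W1, W2, W3}; cheapest assignment that respects the capacities:
  W1 (cap 11, load 6): Z-α, Z-ζ — cost 3×2 + 3×6 = 24
  W2 (cap 17, load 15): Z-δ, Z-ε — cost 4×4 + 11×5 = 71
  W3 (cap 14, load 13): Z-β, Z-γ — cost 10×2 + 3×4 = 32
  Shipping 127, fixed 273 → total 400.
  Any other capacity-feasible assignment to {W1, W2, W3} ships for at least 127.
Total demand is 34 and no other set of sites has combined capacity ≥ 34, so {W1, W2, W3} is the only feasible choice of open sites. Minimum: 400.

400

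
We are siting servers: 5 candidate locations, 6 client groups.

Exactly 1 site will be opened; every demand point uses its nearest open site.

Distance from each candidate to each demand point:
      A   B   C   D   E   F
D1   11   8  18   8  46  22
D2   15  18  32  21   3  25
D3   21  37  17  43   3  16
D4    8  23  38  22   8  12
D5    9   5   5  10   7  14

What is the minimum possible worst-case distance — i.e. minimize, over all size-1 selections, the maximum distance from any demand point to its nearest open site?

14

Open {D5}.
  Farthest demand point is F at distance 14 (to D5); all others are ≤ 14.
With {D2} the worst case is 32.
With {D4} the worst case is 38.
No size-1 selection achieves below 14.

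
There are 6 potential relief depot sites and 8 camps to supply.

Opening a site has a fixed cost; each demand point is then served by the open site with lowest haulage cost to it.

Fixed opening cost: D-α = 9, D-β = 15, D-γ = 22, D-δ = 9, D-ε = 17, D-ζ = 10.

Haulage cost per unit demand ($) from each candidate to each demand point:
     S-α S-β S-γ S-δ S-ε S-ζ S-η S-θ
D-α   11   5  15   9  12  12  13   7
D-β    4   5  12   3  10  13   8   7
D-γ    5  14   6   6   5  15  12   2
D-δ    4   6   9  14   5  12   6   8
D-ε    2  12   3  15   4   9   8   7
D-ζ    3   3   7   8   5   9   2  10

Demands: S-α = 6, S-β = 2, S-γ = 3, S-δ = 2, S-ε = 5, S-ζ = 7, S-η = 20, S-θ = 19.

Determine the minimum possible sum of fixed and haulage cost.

Open {D-γ, D-ε, D-ζ}: assign each demand point to its cheapest open site.
  S-α→D-ε 6×2=12, S-β→D-ζ 2×3=6, S-γ→D-ε 3×3=9, S-δ→D-γ 2×6=12, S-ε→D-ε 5×4=20, S-ζ→D-ε 7×9=63, S-η→D-ζ 20×2=40, S-θ→D-γ 19×2=38
  haulage cost 200, fixed 49 → total 249.
Compare {D-γ, D-ζ}: haulage cost 220 + fixed 32 = 252.
Compare {D-α, D-γ, D-ε, D-ζ}: haulage cost 200 + fixed 58 = 258.
Compare {D-β, D-γ, D-ε, D-ζ}: haulage cost 194 + fixed 64 = 258.
All other subsets cost ≥ 252. Minimum total cost: 249.

249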